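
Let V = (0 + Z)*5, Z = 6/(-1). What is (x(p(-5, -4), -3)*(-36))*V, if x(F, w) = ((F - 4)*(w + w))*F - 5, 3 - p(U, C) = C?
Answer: -141480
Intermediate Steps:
p(U, C) = 3 - C
Z = -6 (Z = 6*(-1) = -6)
V = -30 (V = (0 - 6)*5 = -6*5 = -30)
x(F, w) = -5 + 2*F*w*(-4 + F) (x(F, w) = ((-4 + F)*(2*w))*F - 5 = (2*w*(-4 + F))*F - 5 = 2*F*w*(-4 + F) - 5 = -5 + 2*F*w*(-4 + F))
(x(p(-5, -4), -3)*(-36))*V = ((-5 - 8*(3 - 1*(-4))*(-3) + 2*(-3)*(3 - 1*(-4))²)*(-36))*(-30) = ((-5 - 8*(3 + 4)*(-3) + 2*(-3)*(3 + 4)²)*(-36))*(-30) = ((-5 - 8*7*(-3) + 2*(-3)*7²)*(-36))*(-30) = ((-5 + 168 + 2*(-3)*49)*(-36))*(-30) = ((-5 + 168 - 294)*(-36))*(-30) = -131*(-36)*(-30) = 4716*(-30) = -141480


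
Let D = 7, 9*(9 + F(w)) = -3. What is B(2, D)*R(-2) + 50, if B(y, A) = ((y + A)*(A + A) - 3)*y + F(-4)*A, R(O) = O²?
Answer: 2318/3 ≈ 772.67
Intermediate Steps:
F(w) = -28/3 (F(w) = -9 + (⅑)*(-3) = -9 - ⅓ = -28/3)
B(y, A) = -28*A/3 + y*(-3 + 2*A*(A + y)) (B(y, A) = ((y + A)*(A + A) - 3)*y - 28*A/3 = ((A + y)*(2*A) - 3)*y - 28*A/3 = (2*A*(A + y) - 3)*y - 28*A/3 = (-3 + 2*A*(A + y))*y - 28*A/3 = y*(-3 + 2*A*(A + y)) - 28*A/3 = -28*A/3 + y*(-3 + 2*A*(A + y)))
B(2, D)*R(-2) + 50 = (-3*2 - 28/3*7 + 2*7*2² + 2*2*7²)*(-2)² + 50 = (-6 - 196/3 + 2*7*4 + 2*2*49)*4 + 50 = (-6 - 196/3 + 56 + 196)*4 + 50 = (542/3)*4 + 50 = 2168/3 + 50 = 2318/3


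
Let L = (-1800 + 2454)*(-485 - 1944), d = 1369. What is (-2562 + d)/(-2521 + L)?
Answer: 1193/1591087 ≈ 0.00074980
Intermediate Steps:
L = -1588566 (L = 654*(-2429) = -1588566)
(-2562 + d)/(-2521 + L) = (-2562 + 1369)/(-2521 - 1588566) = -1193/(-1591087) = -1193*(-1/1591087) = 1193/1591087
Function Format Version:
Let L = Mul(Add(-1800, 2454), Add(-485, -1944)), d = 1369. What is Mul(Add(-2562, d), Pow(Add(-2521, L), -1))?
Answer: Rational(1193, 1591087) ≈ 0.00074980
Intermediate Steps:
L = -1588566 (L = Mul(654, -2429) = -1588566)
Mul(Add(-2562, d), Pow(Add(-2521, L), -1)) = Mul(Add(-2562, 1369), Pow(Add(-2521, -1588566), -1)) = Mul(-1193, Pow(-1591087, -1)) = Mul(-1193, Rational(-1, 1591087)) = Rational(1193, 1591087)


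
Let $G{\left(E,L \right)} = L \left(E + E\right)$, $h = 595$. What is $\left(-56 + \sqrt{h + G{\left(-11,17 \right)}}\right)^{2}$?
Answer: $\left(56 - \sqrt{221}\right)^{2} \approx 1692.0$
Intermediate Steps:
$G{\left(E,L \right)} = 2 E L$ ($G{\left(E,L \right)} = L 2 E = 2 E L$)
$\left(-56 + \sqrt{h + G{\left(-11,17 \right)}}\right)^{2} = \left(-56 + \sqrt{595 + 2 \left(-11\right) 17}\right)^{2} = \left(-56 + \sqrt{595 - 374}\right)^{2} = \left(-56 + \sqrt{221}\right)^{2}$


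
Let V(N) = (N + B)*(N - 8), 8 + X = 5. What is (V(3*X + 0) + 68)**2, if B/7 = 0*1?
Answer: 48841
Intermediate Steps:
X = -3 (X = -8 + 5 = -3)
B = 0 (B = 7*(0*1) = 7*0 = 0)
V(N) = N*(-8 + N) (V(N) = (N + 0)*(N - 8) = N*(-8 + N))
(V(3*X + 0) + 68)**2 = ((3*(-3) + 0)*(-8 + (3*(-3) + 0)) + 68)**2 = ((-9 + 0)*(-8 + (-9 + 0)) + 68)**2 = (-9*(-8 - 9) + 68)**2 = (-9*(-17) + 68)**2 = (153 + 68)**2 = 221**2 = 48841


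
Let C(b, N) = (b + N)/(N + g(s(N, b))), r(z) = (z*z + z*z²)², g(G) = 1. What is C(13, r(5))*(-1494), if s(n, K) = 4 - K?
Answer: -33634422/22501 ≈ -1494.8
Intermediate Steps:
r(z) = (z² + z³)²
C(b, N) = (N + b)/(1 + N) (C(b, N) = (b + N)/(N + 1) = (N + b)/(1 + N))
C(13, r(5))*(-1494) = ((5⁴*(1 + 5)² + 13)/(1 + 5⁴*(1 + 5)²))*(-1494) = ((625*6² + 13)/(1 + 625*6²))*(-1494) = ((625*36 + 13)/(1 + 625*36))*(-1494) = ((22500 + 13)/(1 + 22500))*(-1494) = (22513/22501)*(-1494) = -33634422/22501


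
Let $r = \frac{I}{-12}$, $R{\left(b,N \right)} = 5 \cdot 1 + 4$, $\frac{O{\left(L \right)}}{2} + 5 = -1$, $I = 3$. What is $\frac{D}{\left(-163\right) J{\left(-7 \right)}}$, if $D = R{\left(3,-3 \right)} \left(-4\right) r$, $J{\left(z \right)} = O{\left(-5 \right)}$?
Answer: $\frac{3}{652} \approx 0.0046012$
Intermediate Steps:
$O{\left(L \right)} = -12$ ($O{\left(L \right)} = -10 + 2 \left(-1\right) = -10 - 2 = -12$)
$J{\left(z \right)} = -12$
$R{\left(b,N \right)} = 9$ ($R{\left(b,N \right)} = 5 + 4 = 9$)
$r = - \frac{1}{4}$ ($r = \frac{3}{-12} = 3 \left(- \frac{1}{12}\right) = - \frac{1}{4} \approx -0.25$)
$D = 9$ ($D = 9 \left(-4\right) \left(- \frac{1}{4}\right) = \left(-36\right) \left(- \frac{1}{4}\right) = 9$)
$\frac{D}{\left(-163\right) J{\left(-7 \right)}} = \frac{9}{\left(-163\right) \left(-12\right)} = \frac{9}{1956} = 9 \cdot \frac{1}{1956} = \frac{3}{652}$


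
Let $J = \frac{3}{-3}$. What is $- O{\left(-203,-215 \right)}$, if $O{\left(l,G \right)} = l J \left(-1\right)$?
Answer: $203$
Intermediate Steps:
$J = -1$ ($J = 3 \left(- \frac{1}{3}\right) = -1$)
$O{\left(l,G \right)} = l$ ($O{\left(l,G \right)} = l \left(-1\right) \left(-1\right) = - l \left(-1\right) = l$)
$- O{\left(-203,-215 \right)} = \left(-1\right) \left(-203\right) = 203$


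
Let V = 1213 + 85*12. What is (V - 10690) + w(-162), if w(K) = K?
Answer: -8619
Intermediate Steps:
V = 2233 (V = 1213 + 1020 = 2233)
(V - 10690) + w(-162) = (2233 - 10690) - 162 = -8457 - 162 = -8619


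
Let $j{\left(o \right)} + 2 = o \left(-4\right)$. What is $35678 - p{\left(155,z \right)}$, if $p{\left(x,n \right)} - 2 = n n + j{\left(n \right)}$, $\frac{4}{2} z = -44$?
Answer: $35106$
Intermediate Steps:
$j{\left(o \right)} = -2 - 4 o$ ($j{\left(o \right)} = -2 + o \left(-4\right) = -2 - 4 o$)
$z = -22$ ($z = \frac{1}{2} \left(-44\right) = -22$)
$p{\left(x,n \right)} = n^{2} - 4 n$ ($p{\left(x,n \right)} = 2 - \left(2 + 4 n - n n\right) = 2 - \left(2 - n^{2} + 4 n\right) = n^{2} - 4 n$)
$35678 - p{\left(155,z \right)} = 35678 - - 22 \left(-4 - 22\right) = 35678 - \left(-22\right) \left(-26\right) = 35678 - 572 = 35106$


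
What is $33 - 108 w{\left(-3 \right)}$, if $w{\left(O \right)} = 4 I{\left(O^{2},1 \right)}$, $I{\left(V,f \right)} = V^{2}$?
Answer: $-34959$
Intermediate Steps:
$w{\left(O \right)} = 4 O^{4}$ ($w{\left(O \right)} = 4 \left(O^{2}\right)^{2} = 4 O^{4}$)
$33 - 108 w{\left(-3 \right)} = 33 - 108 \cdot 4 \left(-3\right)^{4} = 33 - 108 \cdot 4 \cdot 81 = 33 - 34992 = -34959$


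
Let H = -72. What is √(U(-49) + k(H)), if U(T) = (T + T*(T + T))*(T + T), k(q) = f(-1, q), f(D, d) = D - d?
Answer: 3*I*√51747 ≈ 682.44*I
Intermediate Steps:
k(q) = -1 - q
U(T) = 2*T*(T + 2*T²) (U(T) = (T + T*(2*T))*(2*T) = (T + 2*T²)*(2*T) = 2*T*(T + 2*T²))
√(U(-49) + k(H)) = √((-49)²*(2 + 4*(-49)) + (-1 - 1*(-72))) = √(2401*(2 - 196) + (-1 + 72)) = √(2401*(-194) + 71) = √(-465794 + 71) = √(-465723) = 3*I*√51747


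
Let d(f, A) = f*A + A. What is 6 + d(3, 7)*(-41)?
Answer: -1142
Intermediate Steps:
d(f, A) = A + A*f (d(f, A) = A*f + A = A + A*f)
6 + d(3, 7)*(-41) = 6 + (7*(1 + 3))*(-41) = 6 + (7*4)*(-41) = 6 + 28*(-41) = 6 - 1148 = -1142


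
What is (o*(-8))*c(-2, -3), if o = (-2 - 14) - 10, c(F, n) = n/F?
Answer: 312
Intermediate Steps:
o = -26 (o = -16 - 10 = -26)
(o*(-8))*c(-2, -3) = (-26*(-8))*(-3/(-2)) = 208*(-3*(-½)) = 208*(3/2) = 312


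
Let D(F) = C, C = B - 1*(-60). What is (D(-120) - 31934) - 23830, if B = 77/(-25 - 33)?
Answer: -3230909/58 ≈ -55705.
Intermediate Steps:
B = -77/58 (B = 77/(-58) = 77*(-1/58) = -77/58 ≈ -1.3276)
C = 3403/58 (C = -77/58 - 1*(-60) = -77/58 + 60 = 3403/58 ≈ 58.672)
D(F) = 3403/58
(D(-120) - 31934) - 23830 = (3403/58 - 31934) - 23830 = -1848769/58 - 23830 = -3230909/58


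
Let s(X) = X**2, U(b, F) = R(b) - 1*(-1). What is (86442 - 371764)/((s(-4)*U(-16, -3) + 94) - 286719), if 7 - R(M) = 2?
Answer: 285322/286529 ≈ 0.99579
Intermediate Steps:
R(M) = 5 (R(M) = 7 - 1*2 = 7 - 2 = 5)
U(b, F) = 6 (U(b, F) = 5 - 1*(-1) = 5 + 1 = 6)
(86442 - 371764)/((s(-4)*U(-16, -3) + 94) - 286719) = (86442 - 371764)/(((-4)**2*6 + 94) - 286719) = -285322/((16*6 + 94) - 286719) = -285322/((96 + 94) - 286719) = -285322/(190 - 286719) = -285322/(-286529) = -285322*(-1/286529) = 285322/286529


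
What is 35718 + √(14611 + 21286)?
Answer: 35718 + √35897 ≈ 35907.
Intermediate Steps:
35718 + √(14611 + 21286) = 35718 + √35897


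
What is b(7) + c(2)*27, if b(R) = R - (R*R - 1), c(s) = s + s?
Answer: 67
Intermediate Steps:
c(s) = 2*s
b(R) = 1 + R - R² (b(R) = R - (R² - 1) = R - (-1 + R²) = R + (1 - R²) = 1 + R - R²)
b(7) + c(2)*27 = (1 + 7 - 1*7²) + (2*2)*27 = (1 + 7 - 1*49) + 4*27 = (1 + 7 - 49) + 108 = -41 + 108 = 67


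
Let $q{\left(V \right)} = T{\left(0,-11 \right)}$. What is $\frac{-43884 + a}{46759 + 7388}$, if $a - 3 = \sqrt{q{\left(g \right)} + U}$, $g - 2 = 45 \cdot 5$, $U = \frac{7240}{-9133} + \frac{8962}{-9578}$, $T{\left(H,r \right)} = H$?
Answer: $- \frac{14627}{18049} + \frac{i \sqrt{3306471388122021}}{2368278074739} \approx -0.8104 + 2.428 \cdot 10^{-5} i$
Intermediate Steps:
$U = - \frac{75597333}{43737937}$ ($U = 7240 \left(- \frac{1}{9133}\right) + 8962 \left(- \frac{1}{9578}\right) = - \frac{7240}{9133} - \frac{4481}{4789} = - \frac{75597333}{43737937} \approx -1.7284$)
$g = 227$ ($g = 2 + 45 \cdot 5 = 2 + 225 = 227$)
$q{\left(V \right)} = 0$
$a = 3 + \frac{i \sqrt{3306471388122021}}{43737937}$ ($a = 3 + \sqrt{0 - \frac{75597333}{43737937}} = 3 + \sqrt{- \frac{75597333}{43737937}} = 3 + \frac{i \sqrt{3306471388122021}}{43737937} \approx 3.0 + 1.3147 i$)
$\frac{-43884 + a}{46759 + 7388} = \frac{-43884 + \left(3 + \frac{i \sqrt{3306471388122021}}{43737937}\right)}{46759 + 7388} = \frac{-43881 + \frac{i \sqrt{3306471388122021}}{43737937}}{54147} = \left(-43881 + \frac{i \sqrt{3306471388122021}}{43737937}\right) \frac{1}{54147} = - \frac{14627}{18049} + \frac{i \sqrt{3306471388122021}}{2368278074739}$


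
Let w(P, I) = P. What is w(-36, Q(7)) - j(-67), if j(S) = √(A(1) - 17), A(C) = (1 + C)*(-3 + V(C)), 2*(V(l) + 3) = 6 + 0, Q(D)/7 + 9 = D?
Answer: -36 - I*√23 ≈ -36.0 - 4.7958*I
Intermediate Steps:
Q(D) = -63 + 7*D
V(l) = 0 (V(l) = -3 + (6 + 0)/2 = -3 + (½)*6 = -3 + 3 = 0)
A(C) = -3 - 3*C (A(C) = (1 + C)*(-3 + 0) = (1 + C)*(-3) = -3 - 3*C)
j(S) = I*√23 (j(S) = √((-3 - 3*1) - 17) = √((-3 - 3) - 17) = √(-6 - 17) = √(-23) = I*√23)
w(-36, Q(7)) - j(-67) = -36 - I*√23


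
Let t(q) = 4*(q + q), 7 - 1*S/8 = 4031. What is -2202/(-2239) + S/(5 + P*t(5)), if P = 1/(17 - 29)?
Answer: -216222654/11195 ≈ -19314.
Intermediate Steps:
P = -1/12 (P = 1/(-12) = -1/12 ≈ -0.083333)
S = -32192 (S = 56 - 8*4031 = 56 - 32248 = -32192)
t(q) = 8*q (t(q) = 4*(2*q) = 8*q)
-2202/(-2239) + S/(5 + P*t(5)) = -2202/(-2239) - 32192/(5 - 2*5/3) = -2202*(-1/2239) - 32192/(5 - 1/12*40) = 2202/2239 - 32192/(5 - 10/3) = 2202/2239 - 32192/5/3 = 2202/2239 - 32192*3/5 = 2202/2239 - 96576/5 = -216222654/11195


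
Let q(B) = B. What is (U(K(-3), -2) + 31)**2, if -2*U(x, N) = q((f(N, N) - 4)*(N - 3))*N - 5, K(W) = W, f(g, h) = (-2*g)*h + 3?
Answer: 24649/4 ≈ 6162.3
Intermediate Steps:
f(g, h) = 3 - 2*g*h (f(g, h) = -2*g*h + 3 = 3 - 2*g*h)
U(x, N) = 5/2 - N*(-1 - 2*N**2)*(-3 + N)/2 (U(x, N) = -((((3 - 2*N*N) - 4)*(N - 3))*N - 5)/2 = -((((3 - 2*N**2) - 4)*(-3 + N))*N - 5)/2 = -(((-1 - 2*N**2)*(-3 + N))*N - 5)/2 = -(N*(-1 - 2*N**2)*(-3 + N) - 5)/2 = -(-5 + N*(-1 - 2*N**2)*(-3 + N))/2 = 5/2 - N*(-1 - 2*N**2)*(-3 + N)/2)
(U(K(-3), -2) + 31)**2 = ((5/2 + (-2)**4 + (1/2)*(-2)**2 - 3*(-2)**3 - 3/2*(-2)) + 31)**2 = ((5/2 + 16 + (1/2)*4 - 3*(-8) + 3) + 31)**2 = ((5/2 + 16 + 2 + 24 + 3) + 31)**2 = (95/2 + 31)**2 = (157/2)**2 = 24649/4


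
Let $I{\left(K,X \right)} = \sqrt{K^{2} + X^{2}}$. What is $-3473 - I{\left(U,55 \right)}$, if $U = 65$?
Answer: $-3473 - 5 \sqrt{290} \approx -3558.1$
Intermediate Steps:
$-3473 - I{\left(U,55 \right)} = -3473 - \sqrt{65^{2} + 55^{2}} = -3473 - \sqrt{4225 + 3025} = -3473 - \sqrt{7250} = -3473 - 5 \sqrt{290}$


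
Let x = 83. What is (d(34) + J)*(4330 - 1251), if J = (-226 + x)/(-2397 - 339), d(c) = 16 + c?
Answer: 421647497/2736 ≈ 1.5411e+5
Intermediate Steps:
J = 143/2736 (J = (-226 + 83)/(-2397 - 339) = -143/(-2736) = -143*(-1/2736) = 143/2736 ≈ 0.052266)
(d(34) + J)*(4330 - 1251) = ((16 + 34) + 143/2736)*(4330 - 1251) = (50 + 143/2736)*3079 = (136943/2736)*3079 = 421647497/2736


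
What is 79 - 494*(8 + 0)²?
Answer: -31537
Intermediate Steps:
79 - 494*(8 + 0)² = 79 - 494*8² = 79 - 494*64 = 79 - 31616 = -31537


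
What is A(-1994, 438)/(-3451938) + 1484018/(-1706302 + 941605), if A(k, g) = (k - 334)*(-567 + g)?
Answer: -892064302058/439947772131 ≈ -2.0277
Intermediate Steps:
A(k, g) = (-567 + g)*(-334 + k) (A(k, g) = (-334 + k)*(-567 + g) = (-567 + g)*(-334 + k))
A(-1994, 438)/(-3451938) + 1484018/(-1706302 + 941605) = (189378 - 567*(-1994) - 334*438 + 438*(-1994))/(-3451938) + 1484018/(-1706302 + 941605) = (189378 + 1130598 - 146292 - 873372)*(-1/3451938) + 1484018/(-764697) = 300312*(-1/3451938) + 1484018*(-1/764697) = -50052/575323 - 1484018/764697 = -892064302058/439947772131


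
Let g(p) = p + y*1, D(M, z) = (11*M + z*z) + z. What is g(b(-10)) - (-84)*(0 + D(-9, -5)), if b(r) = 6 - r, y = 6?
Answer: -6614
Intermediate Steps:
D(M, z) = z + z**2 + 11*M (D(M, z) = (11*M + z**2) + z = (z**2 + 11*M) + z = z + z**2 + 11*M)
g(p) = 6 + p (g(p) = p + 6*1 = p + 6 = 6 + p)
g(b(-10)) - (-84)*(0 + D(-9, -5)) = (6 + (6 - 1*(-10))) - (-84)*(0 + (-5 + (-5)**2 + 11*(-9))) = (6 + (6 + 10)) - (-84)*(0 + (-5 + 25 - 99)) = (6 + 16) - (-84)*(0 - 79) = 22 - (-84)*(-79) = 22 - 1*6636 = 22 - 6636 = -6614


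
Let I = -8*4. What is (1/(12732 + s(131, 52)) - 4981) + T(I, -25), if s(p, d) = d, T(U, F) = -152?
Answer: -65620271/12784 ≈ -5133.0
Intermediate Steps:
I = -32
(1/(12732 + s(131, 52)) - 4981) + T(I, -25) = (1/(12732 + 52) - 4981) - 152 = (1/12784 - 4981) - 152 = -63677103/12784 - 152 = -65620271/12784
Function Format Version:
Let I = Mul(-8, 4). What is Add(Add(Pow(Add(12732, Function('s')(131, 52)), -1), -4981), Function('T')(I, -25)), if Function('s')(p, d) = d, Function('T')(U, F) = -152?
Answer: Rational(-65620271, 12784) ≈ -5133.0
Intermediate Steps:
I = -32
Add(Add(Pow(Add(12732, Function('s')(131, 52)), -1), -4981), Function('T')(I, -25)) = Add(Add(Pow(Add(12732, 52), -1), -4981), -152) = Add(Add(Pow(12784, -1), -4981), -152) = Add(Add(Rational(1, 12784), -4981), -152) = Add(Rational(-63677103, 12784), -152) = Rational(-65620271, 12784)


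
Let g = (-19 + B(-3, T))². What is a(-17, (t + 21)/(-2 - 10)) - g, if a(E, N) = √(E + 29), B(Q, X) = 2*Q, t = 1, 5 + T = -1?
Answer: -625 + 2*√3 ≈ -621.54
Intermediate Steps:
T = -6 (T = -5 - 1 = -6)
a(E, N) = √(29 + E)
g = 625 (g = (-19 + 2*(-3))² = (-19 - 6)² = (-25)² = 625)
a(-17, (t + 21)/(-2 - 10)) - g = √(29 - 17) - 1*625 = √12 - 625 = 2*√3 - 625 = -625 + 2*√3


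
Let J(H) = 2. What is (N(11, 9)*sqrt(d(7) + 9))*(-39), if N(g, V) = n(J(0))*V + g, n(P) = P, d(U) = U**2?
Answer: -1131*sqrt(58) ≈ -8613.4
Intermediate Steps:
N(g, V) = g + 2*V (N(g, V) = 2*V + g = g + 2*V)
(N(11, 9)*sqrt(d(7) + 9))*(-39) = ((11 + 2*9)*sqrt(7**2 + 9))*(-39) = ((11 + 18)*sqrt(49 + 9))*(-39) = (29*sqrt(58))*(-39) = -1131*sqrt(58)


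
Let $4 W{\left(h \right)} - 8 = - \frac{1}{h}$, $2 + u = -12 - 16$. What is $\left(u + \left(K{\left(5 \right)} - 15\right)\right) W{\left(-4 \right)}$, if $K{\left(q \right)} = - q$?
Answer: $- \frac{825}{8} \approx -103.13$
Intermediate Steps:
$u = -30$ ($u = -2 - 28 = -30$)
$W{\left(h \right)} = 2 - \frac{1}{4 h}$ ($W{\left(h \right)} = 2 + \frac{\left(-1\right) \frac{1}{h}}{4} = 2 - \frac{1}{4 h}$)
$\left(u + \left(K{\left(5 \right)} - 15\right)\right) W{\left(-4 \right)} = \left(-30 - 20\right) \left(2 - \frac{1}{4 \left(-4\right)}\right) = \left(-30 - 20\right) \left(2 - - \frac{1}{16}\right) = \left(-30 - 20\right) \left(2 + \frac{1}{16}\right) = \left(-50\right) \frac{33}{16} = - \frac{825}{8}$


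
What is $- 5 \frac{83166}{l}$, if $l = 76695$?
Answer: $- \frac{27722}{5113} \approx -5.4219$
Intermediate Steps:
$- 5 \frac{83166}{l} = - 5 \cdot \frac{83166}{76695} = - 5 \cdot 83166 \cdot \frac{1}{76695} = \left(-5\right) \frac{27722}{25565} = - \frac{27722}{5113}$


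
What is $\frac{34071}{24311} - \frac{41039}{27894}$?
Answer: $- \frac{47322655}{678131034} \approx -0.069784$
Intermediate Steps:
$\frac{34071}{24311} - \frac{41039}{27894} = - \frac{47322655}{678131034}$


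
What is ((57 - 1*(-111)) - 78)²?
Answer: 8100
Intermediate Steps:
((57 - 1*(-111)) - 78)² = ((57 + 111) - 78)² = (168 - 78)² = 90² = 8100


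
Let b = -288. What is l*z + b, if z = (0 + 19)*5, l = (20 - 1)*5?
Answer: 8737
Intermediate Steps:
l = 95 (l = 19*5 = 95)
z = 95 (z = 19*5 = 95)
l*z + b = 95*95 - 288 = 9025 - 288 = 8737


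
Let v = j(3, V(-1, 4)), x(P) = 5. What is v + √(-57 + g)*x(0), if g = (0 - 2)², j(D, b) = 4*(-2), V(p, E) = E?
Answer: -8 + 5*I*√53 ≈ -8.0 + 36.401*I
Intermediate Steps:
j(D, b) = -8
v = -8
g = 4 (g = (-2)² = 4)
v + √(-57 + g)*x(0) = -8 + √(-57 + 4)*5 = -8 + √(-53)*5 = -8 + (I*√53)*5 = -8 + 5*I*√53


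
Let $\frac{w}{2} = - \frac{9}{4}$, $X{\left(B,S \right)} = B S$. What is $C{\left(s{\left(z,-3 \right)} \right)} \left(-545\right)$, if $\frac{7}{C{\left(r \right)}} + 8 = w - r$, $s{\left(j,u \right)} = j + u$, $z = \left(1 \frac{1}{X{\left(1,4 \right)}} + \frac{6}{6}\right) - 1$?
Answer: $\frac{15260}{39} \approx 391.28$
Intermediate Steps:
$w = - \frac{9}{2}$ ($w = 2 \left(- \frac{9}{4}\right) = - \frac{9}{2} \approx -4.5$)
$z = \frac{1}{4}$ ($z = \left(1 \frac{1}{1 \cdot 4} + \frac{6}{6}\right) - 1 = \left(1 \cdot \frac{1}{4} + 6 \cdot \frac{1}{6}\right) - 1 = \left(1 \cdot \frac{1}{4} + 1\right) - 1 = \left(\frac{1}{4} + 1\right) - 1 = \frac{5}{4} - 1 = \frac{1}{4} \approx 0.25$)
$C{\left(r \right)} = \frac{7}{- \frac{25}{2} - r}$ ($C{\left(r \right)} = \frac{7}{-8 - \left(\frac{9}{2} + r\right)} = \frac{7}{- \frac{25}{2} - r}$)
$C{\left(s{\left(z,-3 \right)} \right)} \left(-545\right) = - \frac{14}{25 + 2 \left(\frac{1}{4} - 3\right)} \left(-545\right) = - \frac{14}{25 + 2 \left(- \frac{11}{4}\right)} \left(-545\right) = - \frac{14}{25 - \frac{11}{2}} \left(-545\right) = - \frac{14}{\frac{39}{2}} \left(-545\right) = \left(-14\right) \frac{2}{39} \left(-545\right) = \left(- \frac{28}{39}\right) \left(-545\right) = \frac{15260}{39}$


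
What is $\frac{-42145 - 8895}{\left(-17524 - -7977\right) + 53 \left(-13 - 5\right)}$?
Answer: $\frac{51040}{10501} \approx 4.8605$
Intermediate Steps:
$\frac{-42145 - 8895}{\left(-17524 - -7977\right) + 53 \left(-13 - 5\right)} = - \frac{51040}{\left(-17524 + 7977\right) + 53 \left(-18\right)} = - \frac{51040}{-9547 - 954} = - \frac{51040}{-10501} = \left(-51040\right) \left(- \frac{1}{10501}\right) = \frac{51040}{10501}$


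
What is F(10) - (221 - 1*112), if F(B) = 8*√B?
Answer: -109 + 8*√10 ≈ -83.702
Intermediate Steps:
F(10) - (221 - 1*112) = 8*√10 - (221 - 1*112) = 8*√10 - (221 - 112) = 8*√10 - 1*109 = 8*√10 - 109 = -109 + 8*√10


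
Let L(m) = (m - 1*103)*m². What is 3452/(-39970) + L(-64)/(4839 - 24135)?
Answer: 426158582/12050955 ≈ 35.363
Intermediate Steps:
L(m) = m²*(-103 + m) (L(m) = (m - 103)*m² = (-103 + m)*m² = m²*(-103 + m))
3452/(-39970) + L(-64)/(4839 - 24135) = 3452/(-39970) + ((-64)²*(-103 - 64))/(4839 - 24135) = 3452*(-1/39970) + (4096*(-167))/(-19296) = -1726/19985 - 684032*(-1/19296) = -1726/19985 + 21376/603 = 426158582/12050955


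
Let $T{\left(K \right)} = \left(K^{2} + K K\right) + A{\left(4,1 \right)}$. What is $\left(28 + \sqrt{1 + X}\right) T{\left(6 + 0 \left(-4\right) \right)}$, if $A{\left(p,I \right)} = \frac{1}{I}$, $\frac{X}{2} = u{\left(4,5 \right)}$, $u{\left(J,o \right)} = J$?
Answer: $2263$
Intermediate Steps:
$X = 8$ ($X = 2 \cdot 4 = 8$)
$T{\left(K \right)} = 1 + 2 K^{2}$ ($T{\left(K \right)} = \left(K^{2} + K K\right) + 1^{-1} = \left(K^{2} + K^{2}\right) + 1 = 2 K^{2} + 1 = 1 + 2 K^{2}$)
$\left(28 + \sqrt{1 + X}\right) T{\left(6 + 0 \left(-4\right) \right)} = \left(28 + \sqrt{1 + 8}\right) \left(1 + 2 \left(6 + 0 \left(-4\right)\right)^{2}\right) = \left(28 + \sqrt{9}\right) \left(1 + 2 \left(6 + 0\right)^{2}\right) = \left(28 + 3\right) \left(1 + 2 \cdot 6^{2}\right) = 31 \left(1 + 2 \cdot 36\right) = 31 \left(1 + 72\right) = 31 \cdot 73 = 2263$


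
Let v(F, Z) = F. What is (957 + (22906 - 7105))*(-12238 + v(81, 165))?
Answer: -203727006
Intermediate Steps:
(957 + (22906 - 7105))*(-12238 + v(81, 165)) = (957 + (22906 - 7105))*(-12238 + 81) = (957 + 15801)*(-12157) = 16758*(-12157) = -203727006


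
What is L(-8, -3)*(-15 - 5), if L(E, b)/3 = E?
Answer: 480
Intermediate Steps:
L(E, b) = 3*E
L(-8, -3)*(-15 - 5) = (3*(-8))*(-15 - 5) = -24*(-20) = 480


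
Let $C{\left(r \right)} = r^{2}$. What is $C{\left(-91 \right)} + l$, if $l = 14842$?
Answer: $23123$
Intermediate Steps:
$C{\left(-91 \right)} + l = \left(-91\right)^{2} + 14842 = 8281 + 14842 = 23123$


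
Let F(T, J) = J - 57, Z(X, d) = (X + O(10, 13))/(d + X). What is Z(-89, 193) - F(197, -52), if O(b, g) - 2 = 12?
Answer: 11261/104 ≈ 108.28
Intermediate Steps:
O(b, g) = 14 (O(b, g) = 2 + 12 = 14)
Z(X, d) = (14 + X)/(X + d) (Z(X, d) = (X + 14)/(d + X) = (14 + X)/(X + d))
F(T, J) = -57 + J
Z(-89, 193) - F(197, -52) = (14 - 89)/(-89 + 193) - (-57 - 52) = -75/104 - 1*(-109) = (1/104)*(-75) + 109 = -75/104 + 109 = 11261/104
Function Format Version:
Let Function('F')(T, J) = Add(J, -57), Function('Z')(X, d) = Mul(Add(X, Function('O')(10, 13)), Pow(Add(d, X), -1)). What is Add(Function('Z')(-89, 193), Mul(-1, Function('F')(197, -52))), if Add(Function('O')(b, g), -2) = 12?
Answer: Rational(11261, 104) ≈ 108.28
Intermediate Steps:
Function('O')(b, g) = 14 (Function('O')(b, g) = Add(2, 12) = 14)
Function('Z')(X, d) = Mul(Pow(Add(X, d), -1), Add(14, X)) (Function('Z')(X, d) = Mul(Add(X, 14), Pow(Add(d, X), -1)) = Mul(Add(14, X), Pow(Add(X, d), -1)) = Mul(Pow(Add(X, d), -1), Add(14, X)))
Function('F')(T, J) = Add(-57, J)
Add(Function('Z')(-89, 193), Mul(-1, Function('F')(197, -52))) = Add(Mul(Pow(Add(-89, 193), -1), Add(14, -89)), Mul(-1, Add(-57, -52))) = Add(Mul(Pow(104, -1), -75), Mul(-1, -109)) = Add(Mul(Rational(1, 104), -75), 109) = Add(Rational(-75, 104), 109) = Rational(11261, 104)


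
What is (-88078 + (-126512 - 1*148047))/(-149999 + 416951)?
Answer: -120879/88984 ≈ -1.3584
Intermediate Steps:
(-88078 + (-126512 - 1*148047))/(-149999 + 416951) = (-88078 + (-126512 - 148047))/266952 = (-88078 - 274559)*(1/266952) = -362637*1/266952 = -120879/88984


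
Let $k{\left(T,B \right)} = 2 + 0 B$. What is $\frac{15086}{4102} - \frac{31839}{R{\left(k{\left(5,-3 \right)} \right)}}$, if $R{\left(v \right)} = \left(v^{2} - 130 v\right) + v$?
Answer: $\frac{67217711}{520954} \approx 129.03$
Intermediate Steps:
$k{\left(T,B \right)} = 2$ ($k{\left(T,B \right)} = 2 + 0 = 2$)
$R{\left(v \right)} = v^{2} - 129 v$
$\frac{15086}{4102} - \frac{31839}{R{\left(k{\left(5,-3 \right)} \right)}} = \frac{15086}{4102} - \frac{31839}{2 \left(-129 + 2\right)} = 15086 \cdot \frac{1}{4102} - \frac{31839}{2 \left(-127\right)} = \frac{7543}{2051} - \frac{31839}{-254} = \frac{7543}{2051} - - \frac{31839}{254} = \frac{7543}{2051} + \frac{31839}{254} = \frac{67217711}{520954}$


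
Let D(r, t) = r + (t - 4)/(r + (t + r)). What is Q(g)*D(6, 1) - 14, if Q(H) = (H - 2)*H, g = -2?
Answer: 418/13 ≈ 32.154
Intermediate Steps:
Q(H) = H*(-2 + H) (Q(H) = (-2 + H)*H = H*(-2 + H))
D(r, t) = r + (-4 + t)/(t + 2*r) (D(r, t) = r + (-4 + t)/(r + (r + t)) = r + (-4 + t)/(t + 2*r))
Q(g)*D(6, 1) - 14 = (-2*(-2 - 2))*((-4 + 1 + 2*6² + 6*1)/(1 + 2*6)) - 14 = (-2*(-4))*((-4 + 1 + 2*36 + 6)/(1 + 12)) - 14 = 8*((-4 + 1 + 72 + 6)/13) - 14 = 8*((1/13)*75) - 14 = 8*(75/13) - 14 = 600/13 - 14 = 418/13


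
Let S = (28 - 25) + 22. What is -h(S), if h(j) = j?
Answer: -25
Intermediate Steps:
S = 25 (S = 3 + 22 = 25)
-h(S) = -1*25 = -25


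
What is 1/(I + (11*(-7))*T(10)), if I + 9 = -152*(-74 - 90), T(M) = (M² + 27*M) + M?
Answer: -1/4341 ≈ -0.00023036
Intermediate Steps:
T(M) = M² + 28*M
I = 24919 (I = -9 - 152*(-74 - 90) = -9 - 152*(-164) = -9 + 24928 = 24919)
1/(I + (11*(-7))*T(10)) = 1/(24919 + (11*(-7))*(10*(28 + 10))) = 1/(24919 - 770*38) = 1/(24919 - 77*380) = 1/(24919 - 29260) = 1/(-4341) = -1/4341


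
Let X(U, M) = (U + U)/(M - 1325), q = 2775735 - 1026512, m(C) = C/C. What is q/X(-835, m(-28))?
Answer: 1157985626/835 ≈ 1.3868e+6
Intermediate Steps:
m(C) = 1
q = 1749223
X(U, M) = 2*U/(-1325 + M) (X(U, M) = (2*U)/(-1325 + M) = 2*U/(-1325 + M))
q/X(-835, m(-28)) = 1749223/((2*(-835)/(-1325 + 1))) = 1749223/((2*(-835)/(-1324))) = 1749223/((2*(-835)*(-1/1324))) = 1749223/(835/662) = 1749223*(662/835) = 1157985626/835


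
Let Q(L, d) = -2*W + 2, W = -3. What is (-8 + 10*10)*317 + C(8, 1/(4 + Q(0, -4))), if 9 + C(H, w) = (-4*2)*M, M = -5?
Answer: 29195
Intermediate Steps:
Q(L, d) = 8 (Q(L, d) = -2*(-3) + 2 = 6 + 2 = 8)
C(H, w) = 31 (C(H, w) = -9 - 4*2*(-5) = -9 - 8*(-5) = -9 + 40 = 31)
(-8 + 10*10)*317 + C(8, 1/(4 + Q(0, -4))) = (-8 + 10*10)*317 + 31 = (-8 + 100)*317 + 31 = 92*317 + 31 = 29164 + 31 = 29195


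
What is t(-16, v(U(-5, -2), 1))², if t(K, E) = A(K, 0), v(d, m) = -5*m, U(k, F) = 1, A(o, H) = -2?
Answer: 4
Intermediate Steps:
t(K, E) = -2
t(-16, v(U(-5, -2), 1))² = (-2)² = 4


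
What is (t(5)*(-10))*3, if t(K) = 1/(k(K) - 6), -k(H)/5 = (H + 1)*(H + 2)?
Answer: 5/36 ≈ 0.13889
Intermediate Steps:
k(H) = -5*(1 + H)*(2 + H) (k(H) = -5*(H + 1)*(H + 2) = -5*(1 + H)*(2 + H))
t(K) = 1/(-16 - 15*K - 5*K²) (t(K) = 1/((-10 - 15*K - 5*K²) - 6) = 1/(-16 - 15*K - 5*K²))
(t(5)*(-10))*3 = (-1/(16 + 5*5² + 15*5)*(-10))*3 = (-1/(16 + 5*25 + 75)*(-10))*3 = (-1/(16 + 125 + 75)*(-10))*3 = (-1/216*(-10))*3 = (-1*1/216*(-10))*3 = -1/216*(-10)*3 = (5/108)*3 = 5/36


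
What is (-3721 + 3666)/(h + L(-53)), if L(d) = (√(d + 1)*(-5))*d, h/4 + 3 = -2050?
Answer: 10265/1615651 + 1325*I*√13/3231302 ≈ 0.0063535 + 0.0014785*I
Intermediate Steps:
h = -8212 (h = -12 + 4*(-2050) = -12 - 8200 = -8212)
L(d) = -5*d*√(1 + d) (L(d) = (√(1 + d)*(-5))*d = (-5*√(1 + d))*d = -5*d*√(1 + d))
(-3721 + 3666)/(h + L(-53)) = (-3721 + 3666)/(-8212 - 5*(-53)*√(1 - 53)) = -55/(-8212 - 5*(-53)*√(-52)) = -55/(-8212 - 5*(-53)*2*I*√13) = -55/(-8212 + 530*I*√13)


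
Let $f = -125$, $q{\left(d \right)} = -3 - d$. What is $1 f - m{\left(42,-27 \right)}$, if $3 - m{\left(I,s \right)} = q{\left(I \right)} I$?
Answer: $-2018$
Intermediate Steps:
$m{\left(I,s \right)} = 3 - I \left(-3 - I\right)$ ($m{\left(I,s \right)} = 3 - \left(-3 - I\right) I = 3 - I \left(-3 - I\right)$)
$1 f - m{\left(42,-27 \right)} = 1 \left(-125\right) - \left(3 + 42 \left(3 + 42\right)\right) = -125 - \left(3 + 42 \cdot 45\right) = -125 - \left(3 + 1890\right) = -125 - 1893 = -2018$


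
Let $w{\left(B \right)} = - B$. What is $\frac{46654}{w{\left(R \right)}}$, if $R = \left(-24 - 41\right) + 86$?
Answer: $- \frac{46654}{21} \approx -2221.6$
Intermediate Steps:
$R = 21$ ($R = -65 + 86 = 21$)
$\frac{46654}{w{\left(R \right)}} = \frac{46654}{\left(-1\right) 21} = \frac{46654}{-21} = 46654 \left(- \frac{1}{21}\right) = - \frac{46654}{21}$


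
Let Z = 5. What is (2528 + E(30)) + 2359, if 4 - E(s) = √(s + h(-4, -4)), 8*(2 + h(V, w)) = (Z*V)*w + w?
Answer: 4891 - 5*√6/2 ≈ 4884.9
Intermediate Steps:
h(V, w) = -2 + w/8 + 5*V*w/8 (h(V, w) = -2 + ((5*V)*w + w)/8 = -2 + (5*V*w + w)/8 = -2 + (w + 5*V*w)/8 = -2 + (w/8 + 5*V*w/8) = -2 + w/8 + 5*V*w/8)
E(s) = 4 - √(15/2 + s) (E(s) = 4 - √(s + (-2 + (⅛)*(-4) + (5/8)*(-4)*(-4))) = 4 - √(s + (-2 - ½ + 10)) = 4 - √(s + 15/2) = 4 - √(15/2 + s))
(2528 + E(30)) + 2359 = (2528 + (4 - √(30 + 4*30)/2)) + 2359 = (2528 + (4 - √(30 + 120)/2)) + 2359 = (2528 + (4 - 5*√6/2)) + 2359 = (2532 - 5*√6/2) + 2359 = 4891 - 5*√6/2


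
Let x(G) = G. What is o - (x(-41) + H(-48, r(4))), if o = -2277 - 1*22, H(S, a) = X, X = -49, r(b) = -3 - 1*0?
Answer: -2209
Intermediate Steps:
r(b) = -3 (r(b) = -3 + 0 = -3)
H(S, a) = -49
o = -2299 (o = -2277 - 22 = -2299)
o - (x(-41) + H(-48, r(4))) = -2299 - (-41 - 49) = -2299 - 1*(-90) = -2299 + 90 = -2209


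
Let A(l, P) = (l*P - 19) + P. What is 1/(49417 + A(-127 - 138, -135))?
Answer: 1/85038 ≈ 1.1759e-5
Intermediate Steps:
A(l, P) = -19 + P + P*l (A(l, P) = (P*l - 19) + P = (-19 + P*l) + P = -19 + P + P*l)
1/(49417 + A(-127 - 138, -135)) = 1/(49417 + (-19 - 135 - 135*(-127 - 138))) = 1/(49417 + (-19 - 135 - 135*(-265))) = 1/(49417 + (-19 - 135 + 35775)) = 1/(49417 + 35621) = 1/85038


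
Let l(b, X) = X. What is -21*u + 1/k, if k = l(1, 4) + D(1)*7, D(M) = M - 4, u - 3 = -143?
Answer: 49979/17 ≈ 2939.9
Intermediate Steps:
u = -140 (u = 3 - 143 = -140)
D(M) = -4 + M
k = -17 (k = 4 + (-4 + 1)*7 = 4 - 3*7 = 4 - 21 = -17)
-21*u + 1/k = -21*(-140) + 1/(-17) = 2940 - 1/17 = 49979/17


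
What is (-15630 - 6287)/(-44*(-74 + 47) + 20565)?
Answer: -21917/21753 ≈ -1.0075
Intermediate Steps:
(-15630 - 6287)/(-44*(-74 + 47) + 20565) = -21917/(-44*(-27) + 20565) = -21917/(1188 + 20565) = -21917/21753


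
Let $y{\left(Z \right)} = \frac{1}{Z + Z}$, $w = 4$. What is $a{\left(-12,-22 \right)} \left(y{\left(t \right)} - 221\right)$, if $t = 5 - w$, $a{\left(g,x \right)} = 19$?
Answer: $- \frac{8379}{2} \approx -4189.5$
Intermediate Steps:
$t = 1$ ($t = 5 - 4 = 1$)
$y{\left(Z \right)} = \frac{1}{2 Z}$
$a{\left(-12,-22 \right)} \left(y{\left(t \right)} - 221\right) = 19 \left(\frac{1}{2 \cdot 1} - 221\right) = 19 \left(\frac{1}{2} \cdot 1 - 221\right) = 19 \left(\frac{1}{2} - 221\right) = 19 \left(- \frac{441}{2}\right) = - \frac{8379}{2}$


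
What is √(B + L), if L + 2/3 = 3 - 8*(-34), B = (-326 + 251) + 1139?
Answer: √12045/3 ≈ 36.583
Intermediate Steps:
B = 1064 (B = -75 + 1139 = 1064)
L = 823/3 (L = -⅔ + (3 - 8*(-34)) = -⅔ + (3 + 272) = -⅔ + 275 = 823/3 ≈ 274.33)
√(B + L) = √(1064 + 823/3) = √(4015/3) = √12045/3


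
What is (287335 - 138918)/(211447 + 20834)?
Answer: 148417/232281 ≈ 0.63895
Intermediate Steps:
(287335 - 138918)/(211447 + 20834) = 148417/232281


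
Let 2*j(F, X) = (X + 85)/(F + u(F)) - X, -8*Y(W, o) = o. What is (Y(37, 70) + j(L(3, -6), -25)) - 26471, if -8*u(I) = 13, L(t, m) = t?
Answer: -1163599/44 ≈ -26445.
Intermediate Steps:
u(I) = -13/8 (u(I) = -⅛*13 = -13/8)
Y(W, o) = -o/8
j(F, X) = -X/2 + (85 + X)/(2*(-13/8 + F)) (j(F, X) = ((X + 85)/(F - 13/8) - X)/2 = ((85 + X)/(-13/8 + F) - X)/2 = (-X + (85 + X)/(-13/8 + F))/2 = -X/2 + (85 + X)/(2*(-13/8 + F)))
(Y(37, 70) + j(L(3, -6), -25)) - 26471 = (-⅛*70 + (680 + 21*(-25) - 8*3*(-25))/(2*(-13 + 8*3))) - 26471 = (-35/4 + (680 - 525 + 600)/(2*(-13 + 24))) - 26471 = (-35/4 + (½)*755/11) - 26471 = (-35/4 + (½)*(1/11)*755) - 26471 = (-35/4 + 755/22) - 26471 = 1125/44 - 26471 = -1163599/44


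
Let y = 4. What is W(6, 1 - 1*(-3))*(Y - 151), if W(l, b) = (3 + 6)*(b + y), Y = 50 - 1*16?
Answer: -8424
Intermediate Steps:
Y = 34 (Y = 50 - 16 = 34)
W(l, b) = 36 + 9*b (W(l, b) = (3 + 6)*(b + 4) = 9*(4 + b) = 36 + 9*b)
W(6, 1 - 1*(-3))*(Y - 151) = (36 + 9*(1 - 1*(-3)))*(34 - 151) = (36 + 9*(1 + 3))*(-117) = (36 + 9*4)*(-117) = (36 + 36)*(-117) = 72*(-117) = -8424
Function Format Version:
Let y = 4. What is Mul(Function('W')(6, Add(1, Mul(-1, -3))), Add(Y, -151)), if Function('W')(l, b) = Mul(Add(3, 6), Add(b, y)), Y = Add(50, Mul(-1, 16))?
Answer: -8424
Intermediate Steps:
Y = 34 (Y = Add(50, -16) = 34)
Function('W')(l, b) = Add(36, Mul(9, b)) (Function('W')(l, b) = Mul(Add(3, 6), Add(b, 4)) = Mul(9, Add(4, b)) = Add(36, Mul(9, b)))
Mul(Function('W')(6, Add(1, Mul(-1, -3))), Add(Y, -151)) = Mul(Add(36, Mul(9, Add(1, Mul(-1, -3)))), Add(34, -151)) = Mul(Add(36, Mul(9, Add(1, 3))), -117) = Mul(Add(36, Mul(9, 4)), -117) = Mul(Add(36, 36), -117) = Mul(72, -117) = -8424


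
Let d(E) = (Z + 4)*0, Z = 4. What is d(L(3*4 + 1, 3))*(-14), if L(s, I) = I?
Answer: 0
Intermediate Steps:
d(E) = 0 (d(E) = (4 + 4)*0 = 8*0 = 0)
d(L(3*4 + 1, 3))*(-14) = 0*(-14) = 0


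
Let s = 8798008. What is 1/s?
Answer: 1/8798008 ≈ 1.1366e-7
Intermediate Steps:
1/s = 1/8798008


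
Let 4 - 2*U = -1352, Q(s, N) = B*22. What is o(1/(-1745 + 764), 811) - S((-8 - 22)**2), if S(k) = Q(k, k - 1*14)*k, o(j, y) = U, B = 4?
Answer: -78522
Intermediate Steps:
Q(s, N) = 88 (Q(s, N) = 4*22 = 88)
U = 678 (U = 2 - 1/2*(-1352) = 2 + 676 = 678)
o(j, y) = 678
S(k) = 88*k
o(1/(-1745 + 764), 811) - S((-8 - 22)**2) = 678 - 88*(-8 - 22)**2 = 678 - 88*(-30)**2 = 678 - 88*900 = 678 - 1*79200 = 678 - 79200 = -78522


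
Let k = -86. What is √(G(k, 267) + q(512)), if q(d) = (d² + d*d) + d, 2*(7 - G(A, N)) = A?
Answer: 5*√20994 ≈ 724.46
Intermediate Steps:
G(A, N) = 7 - A/2
q(d) = d + 2*d² (q(d) = (d² + d²) + d = 2*d² + d = d + 2*d²)
√(G(k, 267) + q(512)) = √((7 - ½*(-86)) + 512*(1 + 2*512)) = √((7 + 43) + 512*(1 + 1024)) = √(50 + 512*1025) = √(50 + 524800) = √524850 = 5*√20994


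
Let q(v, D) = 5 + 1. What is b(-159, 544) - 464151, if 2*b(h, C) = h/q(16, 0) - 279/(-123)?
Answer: -76122751/164 ≈ -4.6416e+5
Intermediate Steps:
q(v, D) = 6
b(h, C) = 93/82 + h/12 (b(h, C) = (h/6 - 279/(-123))/2 = (h*(⅙) - 279*(-1/123))/2 = (h/6 + 93/41)/2 = (93/41 + h/6)/2 = 93/82 + h/12)
b(-159, 544) - 464151 = (93/82 + (1/12)*(-159)) - 464151 = (93/82 - 53/4) - 464151 = -1987/164 - 464151 = -76122751/164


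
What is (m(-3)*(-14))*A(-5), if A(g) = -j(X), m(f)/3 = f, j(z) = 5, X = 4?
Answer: -630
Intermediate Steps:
m(f) = 3*f
A(g) = -5 (A(g) = -1*5 = -5)
(m(-3)*(-14))*A(-5) = ((3*(-3))*(-14))*(-5) = -9*(-14)*(-5) = 126*(-5) = -630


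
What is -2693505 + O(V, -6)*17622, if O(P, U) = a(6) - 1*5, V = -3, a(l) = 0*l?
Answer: -2781615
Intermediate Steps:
a(l) = 0
O(P, U) = -5 (O(P, U) = 0 - 1*5 = 0 - 5 = -5)
-2693505 + O(V, -6)*17622 = -2693505 - 5*17622 = -2693505 - 88110 = -2781615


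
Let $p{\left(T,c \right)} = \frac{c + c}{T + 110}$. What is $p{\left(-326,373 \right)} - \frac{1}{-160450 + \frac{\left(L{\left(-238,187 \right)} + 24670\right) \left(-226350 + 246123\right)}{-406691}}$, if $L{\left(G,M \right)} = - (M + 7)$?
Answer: $- \frac{12260028297163}{3549826884492} \approx -3.4537$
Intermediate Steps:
$L{\left(G,M \right)} = -7 - M$ ($L{\left(G,M \right)} = - (7 + M) = -7 - M$)
$p{\left(T,c \right)} = \frac{2 c}{110 + T}$
$p{\left(-326,373 \right)} - \frac{1}{-160450 + \frac{\left(L{\left(-238,187 \right)} + 24670\right) \left(-226350 + 246123\right)}{-406691}} = 2 \cdot 373 \frac{1}{110 - 326} - \frac{1}{-160450 + \frac{\left(\left(-7 - 187\right) + 24670\right) \left(-226350 + 246123\right)}{-406691}} = 2 \cdot 373 \frac{1}{-216} - \frac{1}{-160450 + \left(\left(-7 - 187\right) + 24670\right) 19773 \left(- \frac{1}{406691}\right)} = 2 \cdot 373 \left(- \frac{1}{216}\right) - \frac{1}{-160450 + \left(-194 + 24670\right) 19773 \left(- \frac{1}{406691}\right)} = - \frac{373}{108} - \frac{1}{-160450 + 24476 \cdot 19773 \left(- \frac{1}{406691}\right)} = - \frac{373}{108} - \frac{1}{-160450 + 483963948 \left(- \frac{1}{406691}\right)} = - \frac{373}{108} - \frac{1}{-160450 - \frac{483963948}{406691}} = - \frac{373}{108} - \frac{1}{- \frac{65737534898}{406691}} = - \frac{373}{108} - - \frac{406691}{65737534898} = - \frac{373}{108} + \frac{406691}{65737534898} = - \frac{12260028297163}{3549826884492}$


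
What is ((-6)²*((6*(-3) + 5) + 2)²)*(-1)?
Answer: -4356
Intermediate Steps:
((-6)²*((6*(-3) + 5) + 2)²)*(-1) = (36*((-18 + 5) + 2)²)*(-1) = (36*(-13 + 2)²)*(-1) = (36*(-11)²)*(-1) = (36*121)*(-1) = 4356*(-1) = -4356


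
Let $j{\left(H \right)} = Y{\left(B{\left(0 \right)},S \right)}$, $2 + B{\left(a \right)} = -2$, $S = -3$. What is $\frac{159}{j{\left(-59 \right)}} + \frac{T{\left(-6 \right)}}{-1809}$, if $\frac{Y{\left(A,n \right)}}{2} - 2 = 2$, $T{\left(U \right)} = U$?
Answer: $\frac{95893}{4824} \approx 19.878$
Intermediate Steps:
$B{\left(a \right)} = -4$ ($B{\left(a \right)} = -2 - 2 = -4$)
$Y{\left(A,n \right)} = 8$ ($Y{\left(A,n \right)} = 4 + 2 \cdot 2 = 4 + 4 = 8$)
$j{\left(H \right)} = 8$
$\frac{159}{j{\left(-59 \right)}} + \frac{T{\left(-6 \right)}}{-1809} = \frac{159}{8} - \frac{6}{-1809} = 159 \cdot \frac{1}{8} - - \frac{2}{603} = \frac{159}{8} + \frac{2}{603} = \frac{95893}{4824}$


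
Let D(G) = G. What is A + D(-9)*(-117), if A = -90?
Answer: 963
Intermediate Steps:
A + D(-9)*(-117) = -90 - 9*(-117) = -90 + 1053 = 963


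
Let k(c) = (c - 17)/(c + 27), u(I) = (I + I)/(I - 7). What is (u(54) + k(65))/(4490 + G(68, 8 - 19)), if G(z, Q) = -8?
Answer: 508/807507 ≈ 0.00062910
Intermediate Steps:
u(I) = 2*I/(-7 + I) (u(I) = (2*I)/(-7 + I) = 2*I/(-7 + I))
k(c) = (-17 + c)/(27 + c)
(u(54) + k(65))/(4490 + G(68, 8 - 19)) = (2*54/(-7 + 54) + (-17 + 65)/(27 + 65))/(4490 - 8) = (2*54/47 + 48/92)/4482 = (2*54*(1/47) + (1/92)*48)*(1/4482) = (108/47 + 12/23)*(1/4482) = (3048/1081)*(1/4482) = 508/807507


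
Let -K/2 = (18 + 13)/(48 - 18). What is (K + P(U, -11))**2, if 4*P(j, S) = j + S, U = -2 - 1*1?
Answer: 27889/900 ≈ 30.988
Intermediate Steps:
U = -3 (U = -2 - 1 = -3)
P(j, S) = S/4 + j/4 (P(j, S) = (j + S)/4 = (S + j)/4 = S/4 + j/4)
K = -31/15 (K = -2*(18 + 13)/(48 - 18) = -62/30 = -2*31/30 = -31/15 ≈ -2.0667)
(K + P(U, -11))**2 = (-31/15 + ((1/4)*(-11) + (1/4)*(-3)))**2 = (-31/15 + (-11/4 - 3/4))**2 = (-31/15 - 7/2)**2 = (-167/30)**2 = 27889/900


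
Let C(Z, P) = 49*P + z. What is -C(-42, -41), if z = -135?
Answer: 2144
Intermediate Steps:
C(Z, P) = -135 + 49*P (C(Z, P) = 49*P - 135 = -135 + 49*P)
-C(-42, -41) = -(-135 + 49*(-41)) = -(-135 - 2009) = -1*(-2144) = 2144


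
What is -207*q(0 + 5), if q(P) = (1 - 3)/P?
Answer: 414/5 ≈ 82.800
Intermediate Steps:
q(P) = -2/P
-207*q(0 + 5) = -(-414)/(0 + 5) = -(-414)/5 = -207*(-2/5) = 414/5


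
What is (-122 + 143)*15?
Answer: 315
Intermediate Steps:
(-122 + 143)*15 = 21*15 = 315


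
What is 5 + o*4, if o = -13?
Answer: -47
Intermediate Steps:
5 + o*4 = 5 - 13*4 = 5 - 52 = -47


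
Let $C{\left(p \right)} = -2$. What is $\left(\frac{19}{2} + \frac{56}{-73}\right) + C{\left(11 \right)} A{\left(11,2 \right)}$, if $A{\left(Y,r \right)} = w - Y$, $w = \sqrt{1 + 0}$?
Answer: $\frac{4195}{146} \approx 28.733$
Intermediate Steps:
$w = 1$ ($w = \sqrt{1} = 1$)
$A{\left(Y,r \right)} = 1 - Y$
$\left(\frac{19}{2} + \frac{56}{-73}\right) + C{\left(11 \right)} A{\left(11,2 \right)} = \left(\frac{19}{2} + \frac{56}{-73}\right) - 2 \left(1 - 11\right) = \left(19 \cdot \frac{1}{2} + 56 \left(- \frac{1}{73}\right)\right) - 2 \left(1 - 11\right) = \left(\frac{19}{2} - \frac{56}{73}\right) - -20 = \frac{1275}{146} + 20 = \frac{4195}{146}$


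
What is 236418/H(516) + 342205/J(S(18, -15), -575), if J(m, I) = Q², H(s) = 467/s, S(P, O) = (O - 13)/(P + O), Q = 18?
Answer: 39685116647/151308 ≈ 2.6228e+5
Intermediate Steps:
S(P, O) = (-13 + O)/(O + P)
J(m, I) = 324 (J(m, I) = 18² = 324)
236418/H(516) + 342205/J(S(18, -15), -575) = 236418/((467/516)) + 342205/324 = 236418/((467*(1/516))) + 342205*(1/324) = 236418/(467/516) + 342205/324 = 236418*(516/467) + 342205/324 = 121991688/467 + 342205/324 = 39685116647/151308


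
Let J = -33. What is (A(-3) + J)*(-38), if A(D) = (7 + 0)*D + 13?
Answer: 1558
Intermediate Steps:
A(D) = 13 + 7*D (A(D) = 7*D + 13 = 13 + 7*D)
(A(-3) + J)*(-38) = ((13 + 7*(-3)) - 33)*(-38) = ((13 - 21) - 33)*(-38) = (-8 - 33)*(-38) = -41*(-38) = 1558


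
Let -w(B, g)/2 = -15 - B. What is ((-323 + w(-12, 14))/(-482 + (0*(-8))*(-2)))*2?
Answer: 317/241 ≈ 1.3154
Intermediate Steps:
w(B, g) = 30 + 2*B (w(B, g) = -2*(-15 - B) = 30 + 2*B)
((-323 + w(-12, 14))/(-482 + (0*(-8))*(-2)))*2 = ((-323 + (30 + 2*(-12)))/(-482 + (0*(-8))*(-2)))*2 = ((-323 + (30 - 24))/(-482 + 0*(-2)))*2 = ((-323 + 6)/(-482 + 0))*2 = -317/(-482)*2 = -317*(-1/482)*2 = (317/482)*2 = 317/241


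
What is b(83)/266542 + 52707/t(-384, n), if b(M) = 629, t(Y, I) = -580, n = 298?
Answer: -7024132187/77297180 ≈ -90.872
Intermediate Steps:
b(83)/266542 + 52707/t(-384, n) = 629/266542 + 52707/(-580) = 629*(1/266542) + 52707*(-1/580) = 629/266542 - 52707/580 = -7024132187/77297180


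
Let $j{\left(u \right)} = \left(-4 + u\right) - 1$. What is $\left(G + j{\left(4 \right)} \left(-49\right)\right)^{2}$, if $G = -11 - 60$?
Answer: $484$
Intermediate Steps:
$j{\left(u \right)} = -5 + u$
$G = -71$ ($G = -11 - 60 = -71$)
$\left(G + j{\left(4 \right)} \left(-49\right)\right)^{2} = \left(-71 + \left(-5 + 4\right) \left(-49\right)\right)^{2} = \left(-71 - -49\right)^{2} = \left(-71 + 49\right)^{2} = \left(-22\right)^{2} = 484$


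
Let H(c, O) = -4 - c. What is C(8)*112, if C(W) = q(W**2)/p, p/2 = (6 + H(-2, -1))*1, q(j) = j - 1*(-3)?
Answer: 938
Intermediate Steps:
q(j) = 3 + j (q(j) = j + 3 = 3 + j)
p = 8 (p = 2*((6 + (-4 - 1*(-2)))*1) = 2*((6 + (-4 + 2))*1) = 2*((6 - 2)*1) = 2*(4*1) = 2*4 = 8)
C(W) = 3/8 + W**2/8 (C(W) = (3 + W**2)/8 = (3 + W**2)*(1/8) = 3/8 + W**2/8)
C(8)*112 = (3/8 + (1/8)*8**2)*112 = (3/8 + (1/8)*64)*112 = (3/8 + 8)*112 = (67/8)*112 = 938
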